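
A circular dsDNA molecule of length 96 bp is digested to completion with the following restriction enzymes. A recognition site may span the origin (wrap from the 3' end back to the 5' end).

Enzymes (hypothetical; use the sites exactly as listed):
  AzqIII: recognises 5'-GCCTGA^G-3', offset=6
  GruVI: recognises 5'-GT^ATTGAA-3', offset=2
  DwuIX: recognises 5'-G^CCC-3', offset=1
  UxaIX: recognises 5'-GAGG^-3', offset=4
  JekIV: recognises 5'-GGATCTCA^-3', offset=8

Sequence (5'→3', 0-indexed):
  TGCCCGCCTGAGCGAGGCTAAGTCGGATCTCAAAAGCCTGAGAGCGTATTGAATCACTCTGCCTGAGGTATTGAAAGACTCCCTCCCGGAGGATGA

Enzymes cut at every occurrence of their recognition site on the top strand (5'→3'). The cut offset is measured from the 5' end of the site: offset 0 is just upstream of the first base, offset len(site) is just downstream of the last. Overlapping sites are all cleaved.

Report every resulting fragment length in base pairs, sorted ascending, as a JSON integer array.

[1,2,6,6,6,9,9,15,19,23]

Per-enzyme occurrences:
  AzqIII GCCTGAG/6: at [5, 35, 60] ⇒ [11, 41, 66]
  GruVI GTATTGAA/2: at [45, 67] ⇒ [47, 69]
  DwuIX GCCC/1: at [1] ⇒ [2]
  UxaIX GAGG/4: at [13, 64, 88] ⇒ [17, 68, 92]
  JekIV GGATCTCA/8: at [24] ⇒ [32]

All cut coordinates (distinct, sorted): [2, 11, 17, 32, 41, 47, 66, 68, 69, 92]

Fragment lengths:
  2→11: 9 bp
  11→17: 6 bp
  17→32: 15 bp
  32→41: 9 bp
  41→47: 6 bp
  47→66: 19 bp
  66→68: 2 bp
  68→69: 1 bp
  69→92: 23 bp
  92→2 (wrap): 96-92+2 = 6 bp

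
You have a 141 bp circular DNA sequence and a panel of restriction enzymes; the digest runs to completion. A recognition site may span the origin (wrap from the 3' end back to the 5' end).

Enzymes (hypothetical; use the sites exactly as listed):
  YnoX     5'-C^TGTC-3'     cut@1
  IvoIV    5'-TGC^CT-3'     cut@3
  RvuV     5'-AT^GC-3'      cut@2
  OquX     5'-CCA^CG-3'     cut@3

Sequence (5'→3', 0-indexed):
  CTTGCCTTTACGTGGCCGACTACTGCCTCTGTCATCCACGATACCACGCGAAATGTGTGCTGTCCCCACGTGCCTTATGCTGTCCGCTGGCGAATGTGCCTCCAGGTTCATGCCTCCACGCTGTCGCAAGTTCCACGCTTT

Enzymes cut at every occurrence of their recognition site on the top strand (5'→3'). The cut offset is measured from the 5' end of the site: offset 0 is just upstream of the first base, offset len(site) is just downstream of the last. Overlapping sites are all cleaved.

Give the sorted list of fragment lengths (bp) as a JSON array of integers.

Per-enzyme occurrences:
  YnoX CTGTC/1: at [28, 59, 79, 120] ⇒ [29, 60, 80, 121]
  IvoIV TGCCT/3: at [2, 23, 70, 96, 110] ⇒ [5, 26, 73, 99, 113]
  RvuV ATGC/2: at [76, 109] ⇒ [78, 111]
  OquX CCACG/3: at [35, 43, 65, 115, 132] ⇒ [38, 46, 68, 118, 135]

All cut coordinates (distinct, sorted): [5, 26, 29, 38, 46, 60, 68, 73, 78, 80, 99, 111, 113, 118, 121, 135]

Fragments:
  5→26: 21 bp
  26→29: 3 bp
  29→38: 9 bp
  38→46: 8 bp
  46→60: 14 bp
  60→68: 8 bp
  68→73: 5 bp
  73→78: 5 bp
  78→80: 2 bp
  80→99: 19 bp
  99→111: 12 bp
  111→113: 2 bp
  113→118: 5 bp
  118→121: 3 bp
  121→135: 14 bp
  135→5 (wrap): 141-135+5 = 11 bp

[2,2,3,3,5,5,5,8,8,9,11,12,14,14,19,21]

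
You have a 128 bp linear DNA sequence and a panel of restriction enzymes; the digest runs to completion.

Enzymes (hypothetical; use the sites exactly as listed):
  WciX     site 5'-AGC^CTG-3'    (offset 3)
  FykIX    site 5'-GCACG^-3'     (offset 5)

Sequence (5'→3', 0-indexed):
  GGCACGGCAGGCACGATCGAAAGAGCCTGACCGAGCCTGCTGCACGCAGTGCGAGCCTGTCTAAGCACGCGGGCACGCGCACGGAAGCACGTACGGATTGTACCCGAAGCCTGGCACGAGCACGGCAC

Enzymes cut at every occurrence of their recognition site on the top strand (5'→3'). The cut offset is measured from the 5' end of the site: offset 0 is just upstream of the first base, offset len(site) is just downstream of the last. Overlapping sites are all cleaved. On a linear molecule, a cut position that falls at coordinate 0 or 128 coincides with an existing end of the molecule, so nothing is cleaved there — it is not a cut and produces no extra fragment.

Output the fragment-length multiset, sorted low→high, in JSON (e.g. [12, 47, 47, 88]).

[4,6,6,6,8,8,8,9,10,10,10,11,13,19]

Per-enzyme occurrences:
  WciX AGCCTG/3: at [23, 33, 53, 107] ⇒ [26, 36, 56, 110]
  FykIX GCACG/5: at [1, 10, 41, 64, 72, 78, 86, 113, 119] ⇒ [6, 15, 46, 69, 77, 83, 91, 118, 124]

All cut coordinates (distinct, sorted): [6, 15, 26, 36, 46, 56, 69, 77, 83, 91, 110, 118, 124]

Fragment lengths:
  [0,6): 6 bp
  [6,15): 9 bp
  [15,26): 11 bp
  [26,36): 10 bp
  [36,46): 10 bp
  [46,56): 10 bp
  [56,69): 13 bp
  [69,77): 8 bp
  [77,83): 6 bp
  [83,91): 8 bp
  [91,110): 19 bp
  [110,118): 8 bp
  [118,124): 6 bp
  [124,128): 4 bp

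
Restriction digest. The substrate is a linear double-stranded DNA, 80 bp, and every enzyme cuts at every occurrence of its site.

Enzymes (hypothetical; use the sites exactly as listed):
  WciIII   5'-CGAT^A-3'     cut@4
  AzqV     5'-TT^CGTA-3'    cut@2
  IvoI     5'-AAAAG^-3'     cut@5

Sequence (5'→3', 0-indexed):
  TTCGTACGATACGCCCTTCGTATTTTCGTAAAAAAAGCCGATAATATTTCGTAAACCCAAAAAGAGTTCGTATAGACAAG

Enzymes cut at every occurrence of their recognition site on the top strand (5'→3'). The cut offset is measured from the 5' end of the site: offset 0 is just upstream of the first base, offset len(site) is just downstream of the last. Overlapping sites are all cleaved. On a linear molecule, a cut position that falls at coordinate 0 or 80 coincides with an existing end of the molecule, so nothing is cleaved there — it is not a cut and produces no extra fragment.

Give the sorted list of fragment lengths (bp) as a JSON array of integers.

[2,4,5,7,8,8,8,11,12,15]

Scan for sites:
  WciIII (CGATA, off=4): starts [6, 38] → cuts [10, 42]
  AzqV (TTCGTA, off=2): starts [0, 16, 24, 47, 66] → cuts [2, 18, 26, 49, 68]
  IvoI (AAAAG, off=5): starts [32, 59] → cuts [37, 64]

Pooled cuts: [2, 10, 18, 26, 37, 42, 49, 64, 68]

Fragment lengths:
  [0,2): 2 bp
  [2,10): 8 bp
  [10,18): 8 bp
  [18,26): 8 bp
  [26,37): 11 bp
  [37,42): 5 bp
  [42,49): 7 bp
  [49,64): 15 bp
  [64,68): 4 bp
  [68,80): 12 bp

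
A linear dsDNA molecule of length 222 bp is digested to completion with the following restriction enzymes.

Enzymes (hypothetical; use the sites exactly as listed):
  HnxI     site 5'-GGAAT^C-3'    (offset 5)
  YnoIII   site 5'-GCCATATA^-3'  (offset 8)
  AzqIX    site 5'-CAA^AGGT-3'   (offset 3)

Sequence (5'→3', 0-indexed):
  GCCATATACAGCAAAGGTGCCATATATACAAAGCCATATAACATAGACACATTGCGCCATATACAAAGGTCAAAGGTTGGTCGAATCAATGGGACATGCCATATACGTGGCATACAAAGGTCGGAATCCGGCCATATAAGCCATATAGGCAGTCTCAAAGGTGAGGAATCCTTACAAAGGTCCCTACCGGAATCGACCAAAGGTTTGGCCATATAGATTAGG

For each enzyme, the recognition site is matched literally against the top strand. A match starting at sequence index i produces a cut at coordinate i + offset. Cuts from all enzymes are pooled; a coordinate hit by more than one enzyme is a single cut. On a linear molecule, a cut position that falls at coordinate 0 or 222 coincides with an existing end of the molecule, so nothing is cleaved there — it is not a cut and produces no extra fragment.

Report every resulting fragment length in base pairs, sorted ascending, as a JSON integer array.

[3,6,7,7,7,8,8,9,10,11,11,11,12,12,14,15,16,23,32]

Site scan:
  HnxI (GGAATC, off=5): starts [122, 164, 188] → cuts [127, 169, 193]
  YnoIII (GCCATATA, off=8): starts [0, 18, 32, 55, 97, 130, 139, 207] → cuts [8, 26, 40, 63, 105, 138, 147, 215]
  AzqIX (CAAAGGT, off=3): starts [11, 63, 70, 114, 155, 174, 197] → cuts [14, 66, 73, 117, 158, 177, 200]

All cut coordinates (distinct, sorted): [8, 14, 26, 40, 63, 66, 73, 105, 117, 127, 138, 147, 158, 169, 177, 193, 200, 215]

Fragments:
  [0,8): 8 bp
  [8,14): 6 bp
  [14,26): 12 bp
  [26,40): 14 bp
  [40,63): 23 bp
  [63,66): 3 bp
  [66,73): 7 bp
  [73,105): 32 bp
  [105,117): 12 bp
  [117,127): 10 bp
  [127,138): 11 bp
  [138,147): 9 bp
  [147,158): 11 bp
  [158,169): 11 bp
  [169,177): 8 bp
  [177,193): 16 bp
  [193,200): 7 bp
  [200,215): 15 bp
  [215,222): 7 bp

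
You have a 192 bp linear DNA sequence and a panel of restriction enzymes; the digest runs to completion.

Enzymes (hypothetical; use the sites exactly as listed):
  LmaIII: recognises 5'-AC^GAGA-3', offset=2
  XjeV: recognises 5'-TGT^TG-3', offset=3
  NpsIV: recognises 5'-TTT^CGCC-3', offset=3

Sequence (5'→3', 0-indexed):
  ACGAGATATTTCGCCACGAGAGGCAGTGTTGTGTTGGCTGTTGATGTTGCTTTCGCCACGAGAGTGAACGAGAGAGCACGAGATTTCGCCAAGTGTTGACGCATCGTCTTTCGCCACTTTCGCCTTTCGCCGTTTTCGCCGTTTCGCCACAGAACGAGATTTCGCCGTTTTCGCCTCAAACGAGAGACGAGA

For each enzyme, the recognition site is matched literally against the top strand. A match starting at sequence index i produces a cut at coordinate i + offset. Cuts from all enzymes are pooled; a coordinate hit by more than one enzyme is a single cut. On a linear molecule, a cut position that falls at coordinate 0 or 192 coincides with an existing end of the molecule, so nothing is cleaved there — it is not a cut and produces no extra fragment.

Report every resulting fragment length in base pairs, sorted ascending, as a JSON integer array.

Site scan:
  LmaIII (ACGAGA, off=2): starts [0, 15, 57, 67, 77, 153, 179, 186] → cuts [2, 17, 59, 69, 79, 155, 181, 188]
  XjeV (TGTTG, off=3): starts [26, 31, 38, 44, 93] → cuts [29, 34, 41, 47, 96]
  NpsIV (TTTCGCC, off=3): starts [8, 50, 83, 108, 117, 124, 133, 141, 159, 168] → cuts [11, 53, 86, 111, 120, 127, 136, 144, 162, 171]

All cut coordinates (distinct, sorted): [2, 11, 17, 29, 34, 41, 47, 53, 59, 69, 79, 86, 96, 111, 120, 127, 136, 144, 155, 162, 171, 181, 188]

Fragment lengths:
  [0,2): 2 bp
  [2,11): 9 bp
  [11,17): 6 bp
  [17,29): 12 bp
  [29,34): 5 bp
  [34,41): 7 bp
  [41,47): 6 bp
  [47,53): 6 bp
  [53,59): 6 bp
  [59,69): 10 bp
  [69,79): 10 bp
  [79,86): 7 bp
  [86,96): 10 bp
  [96,111): 15 bp
  [111,120): 9 bp
  [120,127): 7 bp
  [127,136): 9 bp
  [136,144): 8 bp
  [144,155): 11 bp
  [155,162): 7 bp
  [162,171): 9 bp
  [171,181): 10 bp
  [181,188): 7 bp
  [188,192): 4 bp

[2,4,5,6,6,6,6,7,7,7,7,7,8,9,9,9,9,10,10,10,10,11,12,15]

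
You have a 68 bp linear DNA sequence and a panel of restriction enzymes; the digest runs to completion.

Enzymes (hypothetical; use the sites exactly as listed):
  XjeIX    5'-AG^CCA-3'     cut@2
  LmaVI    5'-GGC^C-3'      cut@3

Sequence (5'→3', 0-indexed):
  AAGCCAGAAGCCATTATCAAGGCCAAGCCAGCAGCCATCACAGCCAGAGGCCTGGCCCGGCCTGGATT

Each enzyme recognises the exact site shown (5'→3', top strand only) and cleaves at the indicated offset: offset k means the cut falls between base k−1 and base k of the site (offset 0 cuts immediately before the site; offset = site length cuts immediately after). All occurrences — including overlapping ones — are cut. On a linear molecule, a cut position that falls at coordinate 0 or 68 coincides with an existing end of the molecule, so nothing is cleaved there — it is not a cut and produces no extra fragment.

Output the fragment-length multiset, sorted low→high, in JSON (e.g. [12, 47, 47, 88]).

Per-enzyme occurrences:
  XjeIX AGCCA/2: at [1, 8, 25, 32, 41] ⇒ [3, 10, 27, 34, 43]
  LmaVI GGCC/3: at [20, 48, 53, 58] ⇒ [23, 51, 56, 61]

All cut coordinates (distinct, sorted): [3, 10, 23, 27, 34, 43, 51, 56, 61]

Fragments:
  [0,3): 3 bp
  [3,10): 7 bp
  [10,23): 13 bp
  [23,27): 4 bp
  [27,34): 7 bp
  [34,43): 9 bp
  [43,51): 8 bp
  [51,56): 5 bp
  [56,61): 5 bp
  [61,68): 7 bp

[3,4,5,5,7,7,7,8,9,13]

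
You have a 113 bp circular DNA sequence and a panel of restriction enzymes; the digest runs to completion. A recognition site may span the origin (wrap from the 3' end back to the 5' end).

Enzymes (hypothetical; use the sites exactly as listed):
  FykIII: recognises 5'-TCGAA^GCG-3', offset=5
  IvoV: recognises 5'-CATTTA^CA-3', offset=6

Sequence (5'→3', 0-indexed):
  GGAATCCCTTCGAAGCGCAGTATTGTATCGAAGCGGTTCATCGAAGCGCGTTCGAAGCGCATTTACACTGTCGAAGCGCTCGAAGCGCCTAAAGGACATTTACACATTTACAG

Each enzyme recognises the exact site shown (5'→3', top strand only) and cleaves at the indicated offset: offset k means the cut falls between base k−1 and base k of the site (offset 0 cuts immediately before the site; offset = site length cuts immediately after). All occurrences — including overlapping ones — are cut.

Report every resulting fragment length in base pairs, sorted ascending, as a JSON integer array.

[8,9,9,10,11,13,17,18,18]

Scan for sites:
  FykIII TCGAAGCG/5: at [9, 27, 40, 51, 70, 79] ⇒ [14, 32, 45, 56, 75, 84]
  IvoV CATTTACA/6: at [59, 96, 104] ⇒ [65, 102, 110]

All cut coordinates (distinct, sorted): [14, 32, 45, 56, 65, 75, 84, 102, 110]

Fragments:
  14→32: 18 bp
  32→45: 13 bp
  45→56: 11 bp
  56→65: 9 bp
  65→75: 10 bp
  75→84: 9 bp
  84→102: 18 bp
  102→110: 8 bp
  110→14 (wrap): 113-110+14 = 17 bp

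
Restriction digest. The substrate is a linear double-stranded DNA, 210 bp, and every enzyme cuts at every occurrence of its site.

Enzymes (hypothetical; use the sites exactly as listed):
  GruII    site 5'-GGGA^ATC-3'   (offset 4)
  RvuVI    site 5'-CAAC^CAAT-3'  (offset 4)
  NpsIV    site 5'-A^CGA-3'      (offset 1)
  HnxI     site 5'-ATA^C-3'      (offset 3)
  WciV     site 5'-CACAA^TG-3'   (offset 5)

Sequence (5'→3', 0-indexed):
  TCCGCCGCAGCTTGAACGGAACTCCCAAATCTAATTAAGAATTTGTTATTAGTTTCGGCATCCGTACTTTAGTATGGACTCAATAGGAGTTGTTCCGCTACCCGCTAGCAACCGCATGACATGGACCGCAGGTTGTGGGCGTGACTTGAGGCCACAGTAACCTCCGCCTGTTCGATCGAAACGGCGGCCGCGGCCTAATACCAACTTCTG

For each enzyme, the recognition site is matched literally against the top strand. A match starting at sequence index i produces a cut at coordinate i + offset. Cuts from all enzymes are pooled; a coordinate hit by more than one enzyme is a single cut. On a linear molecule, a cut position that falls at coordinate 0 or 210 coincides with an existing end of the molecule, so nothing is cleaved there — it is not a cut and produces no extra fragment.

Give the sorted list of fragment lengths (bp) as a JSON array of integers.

[10,200]

Scan for sites:
  GruII (GGGAATC, off=4): no sites
  RvuVI (CAACCAAT, off=4): no sites
  NpsIV (ACGA, off=1): no sites
  HnxI (ATAC, off=3): starts [197] → cuts [200]
  WciV (CACAATG, off=5): no sites

Pooled cuts: [200]

Fragment lengths:
  [0,200): 200 bp
  [200,210): 10 bp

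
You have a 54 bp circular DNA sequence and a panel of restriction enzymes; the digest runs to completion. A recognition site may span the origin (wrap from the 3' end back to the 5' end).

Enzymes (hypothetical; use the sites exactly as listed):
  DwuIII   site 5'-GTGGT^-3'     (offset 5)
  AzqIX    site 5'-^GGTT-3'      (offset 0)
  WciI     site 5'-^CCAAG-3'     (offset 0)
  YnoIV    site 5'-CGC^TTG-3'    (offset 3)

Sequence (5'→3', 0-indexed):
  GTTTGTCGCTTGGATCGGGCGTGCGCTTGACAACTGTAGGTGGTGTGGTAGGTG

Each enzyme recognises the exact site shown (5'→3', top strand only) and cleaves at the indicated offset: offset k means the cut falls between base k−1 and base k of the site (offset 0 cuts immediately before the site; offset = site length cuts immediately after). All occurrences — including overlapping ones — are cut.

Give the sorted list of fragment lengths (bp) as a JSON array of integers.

Per-enzyme occurrences:
  DwuIII GTGGT/5: at [39, 44, 51] ⇒ [2, 44, 49]
  AzqIX GGTT/0: at [53] ⇒ [53]
  WciI (CCAAG, off=0): no sites
  YnoIV CGCTTG/3: at [6, 23] ⇒ [9, 26]

Pooled cuts: [2, 9, 26, 44, 49, 53]

Fragments:
  2→9: 7 bp
  9→26: 17 bp
  26→44: 18 bp
  44→49: 5 bp
  49→53: 4 bp
  53→2 (wrap): 54-53+2 = 3 bp

[3,4,5,7,17,18]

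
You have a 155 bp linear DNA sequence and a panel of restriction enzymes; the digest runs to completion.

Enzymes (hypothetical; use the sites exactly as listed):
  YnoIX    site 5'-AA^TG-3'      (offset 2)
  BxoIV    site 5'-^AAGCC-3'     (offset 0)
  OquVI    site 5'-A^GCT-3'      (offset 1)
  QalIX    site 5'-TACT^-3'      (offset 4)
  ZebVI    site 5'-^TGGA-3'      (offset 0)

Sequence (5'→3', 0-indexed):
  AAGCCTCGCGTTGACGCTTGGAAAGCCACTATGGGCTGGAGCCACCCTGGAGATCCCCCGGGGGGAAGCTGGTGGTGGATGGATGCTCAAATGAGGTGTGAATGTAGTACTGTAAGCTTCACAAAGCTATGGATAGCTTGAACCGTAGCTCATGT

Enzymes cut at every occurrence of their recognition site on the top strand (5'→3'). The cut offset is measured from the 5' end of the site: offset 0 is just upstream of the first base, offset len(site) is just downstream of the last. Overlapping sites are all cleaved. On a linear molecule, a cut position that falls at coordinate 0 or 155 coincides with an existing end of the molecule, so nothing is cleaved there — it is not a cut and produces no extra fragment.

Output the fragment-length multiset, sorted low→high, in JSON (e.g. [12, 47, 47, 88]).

[4,4,4,4,6,8,8,9,10,11,11,12,12,14,18,20]

Site scan:
  YnoIX AATG/2: at [89, 100] ⇒ [91, 102]
  BxoIV AAGCC/0: at [0, 22] ⇒ [22] (position 0 is a terminus of the linear molecule — no cut)
  OquVI AGCT/1: at [66, 114, 124, 134, 146] ⇒ [67, 115, 125, 135, 147]
  QalIX TACT/4: at [107] ⇒ [111]
  ZebVI TGGA/0: at [18, 36, 47, 75, 79, 129] ⇒ [18, 36, 47, 75, 79, 129]

All cut coordinates (distinct, sorted): [18, 22, 36, 47, 67, 75, 79, 91, 102, 111, 115, 125, 129, 135, 147]

Fragment lengths:
  [0,18): 18 bp
  [18,22): 4 bp
  [22,36): 14 bp
  [36,47): 11 bp
  [47,67): 20 bp
  [67,75): 8 bp
  [75,79): 4 bp
  [79,91): 12 bp
  [91,102): 11 bp
  [102,111): 9 bp
  [111,115): 4 bp
  [115,125): 10 bp
  [125,129): 4 bp
  [129,135): 6 bp
  [135,147): 12 bp
  [147,155): 8 bp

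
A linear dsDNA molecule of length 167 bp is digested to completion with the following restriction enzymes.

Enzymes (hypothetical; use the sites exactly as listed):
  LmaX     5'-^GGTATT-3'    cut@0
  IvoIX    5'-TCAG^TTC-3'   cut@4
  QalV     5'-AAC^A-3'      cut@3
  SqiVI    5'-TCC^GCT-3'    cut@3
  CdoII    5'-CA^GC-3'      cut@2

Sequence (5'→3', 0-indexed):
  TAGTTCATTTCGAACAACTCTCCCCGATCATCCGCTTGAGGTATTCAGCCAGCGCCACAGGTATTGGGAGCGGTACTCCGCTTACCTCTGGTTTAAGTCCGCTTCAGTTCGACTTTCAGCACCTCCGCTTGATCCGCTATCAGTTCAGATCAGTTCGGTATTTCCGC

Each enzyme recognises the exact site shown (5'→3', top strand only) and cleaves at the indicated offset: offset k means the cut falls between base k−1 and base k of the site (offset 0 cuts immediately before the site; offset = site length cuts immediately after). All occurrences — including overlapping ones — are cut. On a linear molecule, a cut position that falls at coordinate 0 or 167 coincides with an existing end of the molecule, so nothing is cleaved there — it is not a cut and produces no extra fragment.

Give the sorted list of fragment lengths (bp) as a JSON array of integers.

Site scan:
  LmaX GGTATT/0: at [39, 59, 156] ⇒ [39, 59, 156]
  IvoIX TCAGTTC/4: at [103, 139, 149] ⇒ [107, 143, 153]
  QalV AACA/3: at [12] ⇒ [15]
  SqiVI TCCGCT/3: at [30, 76, 97, 123, 132] ⇒ [33, 79, 100, 126, 135]
  CdoII CAGC/2: at [45, 49, 116] ⇒ [47, 51, 118]

All cut coordinates (distinct, sorted): [15, 33, 39, 47, 51, 59, 79, 100, 107, 118, 126, 135, 143, 153, 156]

Fragment lengths:
  [0,15): 15 bp
  [15,33): 18 bp
  [33,39): 6 bp
  [39,47): 8 bp
  [47,51): 4 bp
  [51,59): 8 bp
  [59,79): 20 bp
  [79,100): 21 bp
  [100,107): 7 bp
  [107,118): 11 bp
  [118,126): 8 bp
  [126,135): 9 bp
  [135,143): 8 bp
  [143,153): 10 bp
  [153,156): 3 bp
  [156,167): 11 bp

[3,4,6,7,8,8,8,8,9,10,11,11,15,18,20,21]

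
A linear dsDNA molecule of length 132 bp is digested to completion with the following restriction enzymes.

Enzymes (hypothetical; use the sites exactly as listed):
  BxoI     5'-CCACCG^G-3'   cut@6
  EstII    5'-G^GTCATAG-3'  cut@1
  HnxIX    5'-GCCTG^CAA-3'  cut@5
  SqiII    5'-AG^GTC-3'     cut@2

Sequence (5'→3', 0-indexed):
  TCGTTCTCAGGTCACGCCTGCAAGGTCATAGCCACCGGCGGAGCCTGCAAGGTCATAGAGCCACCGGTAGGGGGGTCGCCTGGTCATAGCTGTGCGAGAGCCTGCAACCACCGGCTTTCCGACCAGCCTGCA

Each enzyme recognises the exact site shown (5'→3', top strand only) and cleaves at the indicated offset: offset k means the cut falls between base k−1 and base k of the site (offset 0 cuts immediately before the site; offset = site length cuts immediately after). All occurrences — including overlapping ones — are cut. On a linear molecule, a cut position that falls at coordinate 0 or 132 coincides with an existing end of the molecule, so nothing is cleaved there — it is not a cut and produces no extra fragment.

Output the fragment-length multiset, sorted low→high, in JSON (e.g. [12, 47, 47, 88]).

Scan for sites:
  BxoI (CCACCGG, off=6): starts [31, 60, 107] → cuts [37, 66, 113]
  EstII (GGTCATAG, off=1): starts [23, 50, 81] → cuts [24, 51, 82]
  HnxIX (GCCTGCAA, off=5): starts [15, 42, 99] → cuts [20, 47, 104]
  SqiII (AGGTC, off=2): starts [8, 22, 49] → cuts [10, 24, 51]

All cut coordinates (distinct, sorted): [10, 20, 24, 37, 47, 51, 66, 82, 104, 113]

Fragment lengths:
  [0,10): 10 bp
  [10,20): 10 bp
  [20,24): 4 bp
  [24,37): 13 bp
  [37,47): 10 bp
  [47,51): 4 bp
  [51,66): 15 bp
  [66,82): 16 bp
  [82,104): 22 bp
  [104,113): 9 bp
  [113,132): 19 bp

[4,4,9,10,10,10,13,15,16,19,22]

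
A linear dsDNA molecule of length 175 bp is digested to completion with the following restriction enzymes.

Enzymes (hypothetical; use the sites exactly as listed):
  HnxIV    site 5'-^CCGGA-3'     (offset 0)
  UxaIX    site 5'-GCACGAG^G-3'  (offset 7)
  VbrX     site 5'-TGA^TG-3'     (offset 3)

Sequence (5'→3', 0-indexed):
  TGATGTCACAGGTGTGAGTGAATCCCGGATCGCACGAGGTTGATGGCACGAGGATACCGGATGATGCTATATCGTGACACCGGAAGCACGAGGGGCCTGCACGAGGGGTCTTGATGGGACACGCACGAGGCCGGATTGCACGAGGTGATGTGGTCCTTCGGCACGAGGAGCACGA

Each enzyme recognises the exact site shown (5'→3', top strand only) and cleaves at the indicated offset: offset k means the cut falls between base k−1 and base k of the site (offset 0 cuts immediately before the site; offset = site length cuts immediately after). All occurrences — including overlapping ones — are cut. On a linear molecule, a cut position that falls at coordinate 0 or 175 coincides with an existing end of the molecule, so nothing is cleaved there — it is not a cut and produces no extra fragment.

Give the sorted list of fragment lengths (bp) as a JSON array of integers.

[1,3,4,4,5,8,8,9,9,13,13,14,14,15,15,19,21]

Per-enzyme occurrences:
  HnxIV CCGGA/0: at [24, 56, 79, 130] ⇒ [24, 56, 79, 130]
  UxaIX GCACGAGG/7: at [31, 45, 85, 98, 122, 137, 160] ⇒ [38, 52, 92, 105, 129, 144, 167]
  VbrX TGATG/3: at [0, 40, 61, 111, 145] ⇒ [3, 43, 64, 114, 148]

Pooled cuts: [3, 24, 38, 43, 52, 56, 64, 79, 92, 105, 114, 129, 130, 144, 148, 167]

Fragment lengths:
  [0,3): 3 bp
  [3,24): 21 bp
  [24,38): 14 bp
  [38,43): 5 bp
  [43,52): 9 bp
  [52,56): 4 bp
  [56,64): 8 bp
  [64,79): 15 bp
  [79,92): 13 bp
  [92,105): 13 bp
  [105,114): 9 bp
  [114,129): 15 bp
  [129,130): 1 bp
  [130,144): 14 bp
  [144,148): 4 bp
  [148,167): 19 bp
  [167,175): 8 bp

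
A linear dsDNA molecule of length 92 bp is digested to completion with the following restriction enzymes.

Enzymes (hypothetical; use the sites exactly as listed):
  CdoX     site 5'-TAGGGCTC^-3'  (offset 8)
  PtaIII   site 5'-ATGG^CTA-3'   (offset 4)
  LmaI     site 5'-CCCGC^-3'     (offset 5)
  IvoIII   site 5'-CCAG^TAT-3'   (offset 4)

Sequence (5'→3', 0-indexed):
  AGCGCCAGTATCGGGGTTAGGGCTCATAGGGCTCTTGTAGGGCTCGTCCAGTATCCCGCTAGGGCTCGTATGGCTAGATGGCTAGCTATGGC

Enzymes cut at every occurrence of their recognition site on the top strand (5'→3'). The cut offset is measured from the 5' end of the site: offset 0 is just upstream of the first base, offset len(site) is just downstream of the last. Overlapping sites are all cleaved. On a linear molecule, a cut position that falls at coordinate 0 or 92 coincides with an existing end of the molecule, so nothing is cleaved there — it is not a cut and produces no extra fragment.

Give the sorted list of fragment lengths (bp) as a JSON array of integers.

Scan for sites:
  CdoX (TAGGGCTC, off=8): starts [17, 26, 37, 59] → cuts [25, 34, 45, 67]
  PtaIII (ATGGCTA, off=4): starts [69, 77] → cuts [73, 81]
  LmaI (CCCGC, off=5): starts [54] → cuts [59]
  IvoIII (CCAGTAT, off=4): starts [4, 47] → cuts [8, 51]

Pooled cuts: [8, 25, 34, 45, 51, 59, 67, 73, 81]

Fragments:
  [0,8): 8 bp
  [8,25): 17 bp
  [25,34): 9 bp
  [34,45): 11 bp
  [45,51): 6 bp
  [51,59): 8 bp
  [59,67): 8 bp
  [67,73): 6 bp
  [73,81): 8 bp
  [81,92): 11 bp

[6,6,8,8,8,8,9,11,11,17]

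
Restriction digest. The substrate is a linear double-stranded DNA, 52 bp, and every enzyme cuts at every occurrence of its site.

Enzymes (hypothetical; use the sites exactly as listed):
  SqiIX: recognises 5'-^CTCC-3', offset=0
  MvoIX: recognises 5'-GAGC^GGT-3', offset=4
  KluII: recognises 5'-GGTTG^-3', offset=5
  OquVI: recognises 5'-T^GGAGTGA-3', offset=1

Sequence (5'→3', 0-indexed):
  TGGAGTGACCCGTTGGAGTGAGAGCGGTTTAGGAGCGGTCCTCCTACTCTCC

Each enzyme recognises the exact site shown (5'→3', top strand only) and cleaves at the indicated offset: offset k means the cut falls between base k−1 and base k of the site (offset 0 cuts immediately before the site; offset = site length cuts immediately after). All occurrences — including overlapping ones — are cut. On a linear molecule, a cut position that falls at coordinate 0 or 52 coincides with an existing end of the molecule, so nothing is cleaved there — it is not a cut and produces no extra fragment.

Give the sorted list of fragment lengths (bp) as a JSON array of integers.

[1,4,4,8,11,11,13]

Scan for sites:
  SqiIX CTCC/0: at [40, 48] ⇒ [40, 48]
  MvoIX GAGCGGT/4: at [21, 32] ⇒ [25, 36]
  KluII (GGTTG, off=5): no sites
  OquVI TGGAGTGA/1: at [0, 13] ⇒ [1, 14]

All cut coordinates (distinct, sorted): [1, 14, 25, 36, 40, 48]

Fragments:
  [0,1): 1 bp
  [1,14): 13 bp
  [14,25): 11 bp
  [25,36): 11 bp
  [36,40): 4 bp
  [40,48): 8 bp
  [48,52): 4 bp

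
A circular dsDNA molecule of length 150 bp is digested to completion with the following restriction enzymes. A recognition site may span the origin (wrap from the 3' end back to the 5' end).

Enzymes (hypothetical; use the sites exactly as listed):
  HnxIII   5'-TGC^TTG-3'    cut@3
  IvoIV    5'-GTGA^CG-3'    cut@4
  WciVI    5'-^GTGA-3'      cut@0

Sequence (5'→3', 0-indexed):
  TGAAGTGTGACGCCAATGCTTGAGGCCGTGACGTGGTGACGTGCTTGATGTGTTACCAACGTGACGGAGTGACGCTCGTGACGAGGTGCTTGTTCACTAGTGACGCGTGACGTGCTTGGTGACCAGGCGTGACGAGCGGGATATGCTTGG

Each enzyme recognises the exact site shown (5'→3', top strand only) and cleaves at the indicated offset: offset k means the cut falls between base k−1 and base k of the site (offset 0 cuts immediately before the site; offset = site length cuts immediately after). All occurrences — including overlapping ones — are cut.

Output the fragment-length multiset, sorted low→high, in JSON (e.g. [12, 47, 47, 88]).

[3,3,3,4,4,4,4,4,4,4,4,4,4,4,5,5,5,7,8,8,9,10,10,14,16]

Per-enzyme occurrences:
  HnxIII (TGCTTG, off=3): starts [16, 41, 86, 112, 143] → cuts [19, 44, 89, 115, 146]
  IvoIV (GTGACG, off=4): starts [6, 27, 35, 60, 68, 77, 99, 106, 128] → cuts [10, 31, 39, 64, 72, 81, 103, 110, 132]
  WciVI (GTGA, off=0): starts [6, 27, 35, 60, 68, 77, 99, 106, 118, 128, 149] → cuts [6, 27, 35, 60, 68, 77, 99, 106, 118, 128, 149]

All cut coordinates (distinct, sorted): [6, 10, 19, 27, 31, 35, 39, 44, 60, 64, 68, 72, 77, 81, 89, 99, 103, 106, 110, 115, 118, 128, 132, 146, 149]

Fragments:
  6→10: 4 bp
  10→19: 9 bp
  19→27: 8 bp
  27→31: 4 bp
  31→35: 4 bp
  35→39: 4 bp
  39→44: 5 bp
  44→60: 16 bp
  60→64: 4 bp
  64→68: 4 bp
  68→72: 4 bp
  72→77: 5 bp
  77→81: 4 bp
  81→89: 8 bp
  89→99: 10 bp
  99→103: 4 bp
  103→106: 3 bp
  106→110: 4 bp
  110→115: 5 bp
  115→118: 3 bp
  118→128: 10 bp
  128→132: 4 bp
  132→146: 14 bp
  146→149: 3 bp
  149→6 (wrap): 150-149+6 = 7 bp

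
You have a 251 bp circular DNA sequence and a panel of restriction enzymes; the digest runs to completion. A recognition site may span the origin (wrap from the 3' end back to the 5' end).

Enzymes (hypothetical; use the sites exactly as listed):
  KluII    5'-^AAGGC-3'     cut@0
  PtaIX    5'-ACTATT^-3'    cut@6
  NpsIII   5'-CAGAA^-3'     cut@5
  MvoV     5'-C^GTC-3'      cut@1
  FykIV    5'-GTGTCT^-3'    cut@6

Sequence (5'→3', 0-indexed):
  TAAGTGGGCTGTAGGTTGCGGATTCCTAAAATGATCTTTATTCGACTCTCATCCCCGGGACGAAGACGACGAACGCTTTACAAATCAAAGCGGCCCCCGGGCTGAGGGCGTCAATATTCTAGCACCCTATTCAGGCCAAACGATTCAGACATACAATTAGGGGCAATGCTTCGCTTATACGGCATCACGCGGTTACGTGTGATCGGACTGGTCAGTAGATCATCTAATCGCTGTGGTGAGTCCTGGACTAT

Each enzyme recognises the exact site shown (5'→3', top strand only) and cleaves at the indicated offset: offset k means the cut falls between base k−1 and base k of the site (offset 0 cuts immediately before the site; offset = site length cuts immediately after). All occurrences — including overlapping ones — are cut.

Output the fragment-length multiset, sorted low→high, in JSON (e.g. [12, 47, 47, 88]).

[108,143]

Scan for sites:
  KluII (AAGGC, off=0): no sites
  PtaIX (ACTATT, off=6): starts [246] → cuts [1]
  NpsIII (CAGAA, off=5): no sites
  MvoV (CGTC, off=1): starts [108] → cuts [109]
  FykIV (GTGTCT, off=6): no sites

Pooled cuts: [1, 109]

Fragments:
  1→109: 108 bp
  109→1 (wrap): 251-109+1 = 143 bp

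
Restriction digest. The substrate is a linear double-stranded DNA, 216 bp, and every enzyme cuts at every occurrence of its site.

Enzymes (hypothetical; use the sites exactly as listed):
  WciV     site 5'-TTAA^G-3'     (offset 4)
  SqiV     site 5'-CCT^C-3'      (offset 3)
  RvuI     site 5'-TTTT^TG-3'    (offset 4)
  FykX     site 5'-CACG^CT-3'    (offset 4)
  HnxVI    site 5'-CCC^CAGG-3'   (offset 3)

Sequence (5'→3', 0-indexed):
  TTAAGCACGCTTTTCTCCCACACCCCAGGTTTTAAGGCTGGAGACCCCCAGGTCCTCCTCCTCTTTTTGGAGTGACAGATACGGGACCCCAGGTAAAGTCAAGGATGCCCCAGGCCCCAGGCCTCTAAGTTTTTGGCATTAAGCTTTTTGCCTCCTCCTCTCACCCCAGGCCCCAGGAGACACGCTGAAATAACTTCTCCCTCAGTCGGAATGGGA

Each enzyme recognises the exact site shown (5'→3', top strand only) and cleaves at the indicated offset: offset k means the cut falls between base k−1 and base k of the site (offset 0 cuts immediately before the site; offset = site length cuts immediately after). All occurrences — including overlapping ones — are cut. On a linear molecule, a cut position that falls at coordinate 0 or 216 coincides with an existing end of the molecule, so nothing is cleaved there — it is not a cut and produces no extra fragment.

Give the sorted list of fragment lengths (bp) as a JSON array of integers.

Scan for sites:
  WciV TTAAG/4: at [0, 31, 138] ⇒ [4, 35, 142]
  SqiV CCTC/3: at [53, 56, 59, 121, 150, 153, 156, 199] ⇒ [56, 59, 62, 124, 153, 156, 159, 202]
  RvuI TTTTTG/4: at [63, 129, 144] ⇒ [67, 133, 148]
  FykX CACGCT/4: at [5, 180] ⇒ [9, 184]
  HnxVI CCCCAGG/3: at [22, 45, 86, 107, 114, 163, 170] ⇒ [25, 48, 89, 110, 117, 166, 173]

All cut coordinates (distinct, sorted): [4, 9, 25, 35, 48, 56, 59, 62, 67, 89, 110, 117, 124, 133, 142, 148, 153, 156, 159, 166, 173, 184, 202]

Fragments:
  [0,4): 4 bp
  [4,9): 5 bp
  [9,25): 16 bp
  [25,35): 10 bp
  [35,48): 13 bp
  [48,56): 8 bp
  [56,59): 3 bp
  [59,62): 3 bp
  [62,67): 5 bp
  [67,89): 22 bp
  [89,110): 21 bp
  [110,117): 7 bp
  [117,124): 7 bp
  [124,133): 9 bp
  [133,142): 9 bp
  [142,148): 6 bp
  [148,153): 5 bp
  [153,156): 3 bp
  [156,159): 3 bp
  [159,166): 7 bp
  [166,173): 7 bp
  [173,184): 11 bp
  [184,202): 18 bp
  [202,216): 14 bp

[3,3,3,3,4,5,5,5,6,7,7,7,7,8,9,9,10,11,13,14,16,18,21,22]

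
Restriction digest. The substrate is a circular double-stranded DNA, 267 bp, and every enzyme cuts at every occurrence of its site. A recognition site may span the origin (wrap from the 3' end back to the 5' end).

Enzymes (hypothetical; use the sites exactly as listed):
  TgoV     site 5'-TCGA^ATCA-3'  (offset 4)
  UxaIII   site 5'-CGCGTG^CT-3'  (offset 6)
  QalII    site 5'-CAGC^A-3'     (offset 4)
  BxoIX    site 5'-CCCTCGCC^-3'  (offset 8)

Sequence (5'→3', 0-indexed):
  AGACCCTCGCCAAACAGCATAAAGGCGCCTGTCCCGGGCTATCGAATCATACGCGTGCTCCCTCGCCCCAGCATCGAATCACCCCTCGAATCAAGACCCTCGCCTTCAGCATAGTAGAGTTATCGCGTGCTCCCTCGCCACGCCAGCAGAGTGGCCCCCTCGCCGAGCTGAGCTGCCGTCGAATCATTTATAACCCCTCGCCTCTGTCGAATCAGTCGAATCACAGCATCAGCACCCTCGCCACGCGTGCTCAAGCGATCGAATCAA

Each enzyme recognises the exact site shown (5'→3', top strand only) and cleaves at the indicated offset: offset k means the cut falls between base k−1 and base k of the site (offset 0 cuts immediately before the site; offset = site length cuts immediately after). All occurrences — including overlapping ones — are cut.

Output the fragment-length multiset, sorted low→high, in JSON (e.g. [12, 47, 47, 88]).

Scan for sites:
  TgoV TCGAATCA/4: at [41, 73, 85, 178, 206, 215, 258] ⇒ [45, 77, 89, 182, 210, 219, 262]
  UxaIII CGCGTGCT/6: at [51, 123, 243] ⇒ [57, 129, 249]
  QalII CAGCA/4: at [14, 68, 106, 143, 223, 229] ⇒ [18, 72, 110, 147, 227, 233]
  BxoIX CCCTCGCC/8: at [3, 59, 96, 131, 156, 194, 234] ⇒ [11, 67, 104, 139, 164, 202, 242]

Pooled cuts: [11, 18, 45, 57, 67, 72, 77, 89, 104, 110, 129, 139, 147, 164, 182, 202, 210, 219, 227, 233, 242, 249, 262]

Fragments:
  11→18: 7 bp
  18→45: 27 bp
  45→57: 12 bp
  57→67: 10 bp
  67→72: 5 bp
  72→77: 5 bp
  77→89: 12 bp
  89→104: 15 bp
  104→110: 6 bp
  110→129: 19 bp
  129→139: 10 bp
  139→147: 8 bp
  147→164: 17 bp
  164→182: 18 bp
  182→202: 20 bp
  202→210: 8 bp
  210→219: 9 bp
  219→227: 8 bp
  227→233: 6 bp
  233→242: 9 bp
  242→249: 7 bp
  249→262: 13 bp
  262→11 (wrap): 267-262+11 = 16 bp

[5,5,6,6,7,7,8,8,8,9,9,10,10,12,12,13,15,16,17,18,19,20,27]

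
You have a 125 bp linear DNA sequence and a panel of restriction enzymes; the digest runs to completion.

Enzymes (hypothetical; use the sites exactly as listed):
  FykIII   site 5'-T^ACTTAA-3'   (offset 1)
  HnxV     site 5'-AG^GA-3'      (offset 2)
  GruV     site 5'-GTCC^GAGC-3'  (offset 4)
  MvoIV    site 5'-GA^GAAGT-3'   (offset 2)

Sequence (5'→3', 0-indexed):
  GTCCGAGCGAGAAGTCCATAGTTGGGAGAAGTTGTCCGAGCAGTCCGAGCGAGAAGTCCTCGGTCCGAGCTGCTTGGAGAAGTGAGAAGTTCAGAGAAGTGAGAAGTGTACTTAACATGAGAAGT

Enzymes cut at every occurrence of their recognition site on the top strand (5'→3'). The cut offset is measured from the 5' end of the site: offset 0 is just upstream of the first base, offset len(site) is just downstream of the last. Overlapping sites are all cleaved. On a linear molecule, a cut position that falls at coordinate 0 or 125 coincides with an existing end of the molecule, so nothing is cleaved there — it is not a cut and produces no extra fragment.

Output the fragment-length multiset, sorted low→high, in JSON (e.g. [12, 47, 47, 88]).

Per-enzyme occurrences:
  FykIII (TACTTAA, off=1): starts [108] → cuts [109]
  HnxV (AGGA, off=2): no sites
  GruV (GTCCGAGC, off=4): starts [0, 33, 42, 62] → cuts [4, 37, 46, 66]
  MvoIV (GAGAAGT, off=2): starts [8, 25, 50, 76, 83, 93, 100, 118] → cuts [10, 27, 52, 78, 85, 95, 102, 120]

All cut coordinates (distinct, sorted): [4, 10, 27, 37, 46, 52, 66, 78, 85, 95, 102, 109, 120]

Fragment lengths:
  [0,4): 4 bp
  [4,10): 6 bp
  [10,27): 17 bp
  [27,37): 10 bp
  [37,46): 9 bp
  [46,52): 6 bp
  [52,66): 14 bp
  [66,78): 12 bp
  [78,85): 7 bp
  [85,95): 10 bp
  [95,102): 7 bp
  [102,109): 7 bp
  [109,120): 11 bp
  [120,125): 5 bp

[4,5,6,6,7,7,7,9,10,10,11,12,14,17]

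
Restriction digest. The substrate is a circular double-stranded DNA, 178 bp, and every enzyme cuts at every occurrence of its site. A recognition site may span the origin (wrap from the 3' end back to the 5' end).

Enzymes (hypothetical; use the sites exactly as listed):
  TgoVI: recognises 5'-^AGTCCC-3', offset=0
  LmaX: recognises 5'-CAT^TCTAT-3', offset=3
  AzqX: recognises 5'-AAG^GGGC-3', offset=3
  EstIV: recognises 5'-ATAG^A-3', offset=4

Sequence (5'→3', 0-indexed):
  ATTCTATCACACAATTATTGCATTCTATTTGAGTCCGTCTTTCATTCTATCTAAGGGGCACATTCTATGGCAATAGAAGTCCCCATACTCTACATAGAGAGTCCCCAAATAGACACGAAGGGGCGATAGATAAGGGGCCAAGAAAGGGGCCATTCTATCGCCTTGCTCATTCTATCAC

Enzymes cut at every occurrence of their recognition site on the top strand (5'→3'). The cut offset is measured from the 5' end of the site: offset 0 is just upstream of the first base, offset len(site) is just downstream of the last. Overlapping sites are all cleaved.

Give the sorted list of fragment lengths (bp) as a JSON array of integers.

Site scan:
  TgoVI AGTCCC/0: at [77, 99] ⇒ [77, 99]
  LmaX CATTCTAT/3: at [20, 42, 60, 150, 167, 177] ⇒ [2, 23, 45, 63, 153, 170]
  AzqX AAGGGGC/3: at [52, 117, 131, 143] ⇒ [55, 120, 134, 146]
  EstIV ATAGA/4: at [72, 93, 108, 125] ⇒ [76, 97, 112, 129]

Pooled cuts: [2, 23, 45, 55, 63, 76, 77, 97, 99, 112, 120, 129, 134, 146, 153, 170]

Fragments:
  2→23: 21 bp
  23→45: 22 bp
  45→55: 10 bp
  55→63: 8 bp
  63→76: 13 bp
  76→77: 1 bp
  77→97: 20 bp
  97→99: 2 bp
  99→112: 13 bp
  112→120: 8 bp
  120→129: 9 bp
  129→134: 5 bp
  134→146: 12 bp
  146→153: 7 bp
  153→170: 17 bp
  170→2 (wrap): 178-170+2 = 10 bp

[1,2,5,7,8,8,9,10,10,12,13,13,17,20,21,22]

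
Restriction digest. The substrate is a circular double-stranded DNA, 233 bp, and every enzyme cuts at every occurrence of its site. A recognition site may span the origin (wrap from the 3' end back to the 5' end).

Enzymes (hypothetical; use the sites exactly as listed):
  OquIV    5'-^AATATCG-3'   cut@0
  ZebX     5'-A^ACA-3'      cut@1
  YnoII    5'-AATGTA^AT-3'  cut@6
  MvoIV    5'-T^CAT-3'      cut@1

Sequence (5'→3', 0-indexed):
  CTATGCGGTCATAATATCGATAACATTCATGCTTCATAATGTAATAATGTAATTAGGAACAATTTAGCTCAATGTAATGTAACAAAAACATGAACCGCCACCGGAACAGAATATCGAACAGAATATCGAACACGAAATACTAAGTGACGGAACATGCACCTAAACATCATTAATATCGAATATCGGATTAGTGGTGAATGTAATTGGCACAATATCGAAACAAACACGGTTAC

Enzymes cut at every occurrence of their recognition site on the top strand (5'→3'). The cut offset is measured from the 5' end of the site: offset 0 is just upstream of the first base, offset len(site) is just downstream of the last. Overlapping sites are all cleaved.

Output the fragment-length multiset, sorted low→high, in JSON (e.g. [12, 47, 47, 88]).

Per-enzyme occurrences:
  OquIV (AATATCG, off=0): starts [12, 109, 121, 171, 178, 210] → cuts [12, 109, 121, 171, 178, 210]
  ZebX (AACA, off=1): starts [21, 57, 80, 86, 104, 116, 128, 150, 162, 218, 222] → cuts [22, 58, 81, 87, 105, 117, 129, 151, 163, 219, 223]
  YnoII (AATGTAAT, off=6): starts [37, 45, 70, 196] → cuts [43, 51, 76, 202]
  MvoIV (TCAT, off=1): starts [8, 26, 33, 166] → cuts [9, 27, 34, 167]

Pooled cuts: [9, 12, 22, 27, 34, 43, 51, 58, 76, 81, 87, 105, 109, 117, 121, 129, 151, 163, 167, 171, 178, 202, 210, 219, 223]

Fragments:
  9→12: 3 bp
  12→22: 10 bp
  22→27: 5 bp
  27→34: 7 bp
  34→43: 9 bp
  43→51: 8 bp
  51→58: 7 bp
  58→76: 18 bp
  76→81: 5 bp
  81→87: 6 bp
  87→105: 18 bp
  105→109: 4 bp
  109→117: 8 bp
  117→121: 4 bp
  121→129: 8 bp
  129→151: 22 bp
  151→163: 12 bp
  163→167: 4 bp
  167→171: 4 bp
  171→178: 7 bp
  178→202: 24 bp
  202→210: 8 bp
  210→219: 9 bp
  219→223: 4 bp
  223→9 (wrap): 233-223+9 = 19 bp

[3,4,4,4,4,4,5,5,6,7,7,7,8,8,8,8,9,9,10,12,18,18,19,22,24]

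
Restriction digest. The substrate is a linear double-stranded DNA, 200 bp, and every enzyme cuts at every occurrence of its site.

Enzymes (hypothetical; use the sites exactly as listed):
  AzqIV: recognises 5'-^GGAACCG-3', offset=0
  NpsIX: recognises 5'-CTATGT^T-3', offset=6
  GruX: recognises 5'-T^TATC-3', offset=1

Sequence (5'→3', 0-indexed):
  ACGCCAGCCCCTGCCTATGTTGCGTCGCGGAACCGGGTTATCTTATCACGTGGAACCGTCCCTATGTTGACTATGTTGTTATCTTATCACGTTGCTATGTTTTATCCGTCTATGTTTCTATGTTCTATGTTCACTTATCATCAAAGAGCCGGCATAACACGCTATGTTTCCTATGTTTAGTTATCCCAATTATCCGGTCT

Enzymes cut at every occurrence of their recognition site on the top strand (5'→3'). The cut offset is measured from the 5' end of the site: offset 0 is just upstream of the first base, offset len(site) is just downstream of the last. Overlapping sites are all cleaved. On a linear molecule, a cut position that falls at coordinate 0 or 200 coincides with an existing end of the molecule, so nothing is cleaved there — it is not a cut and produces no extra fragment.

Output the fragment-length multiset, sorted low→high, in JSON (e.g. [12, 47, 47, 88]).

[2,3,5,5,5,5,7,8,8,8,9,9,9,10,10,13,16,16,20,32]

Site scan:
  AzqIV (GGAACCG, off=0): starts [28, 51] → cuts [28, 51]
  NpsIX (CTATGTT, off=6): starts [14, 61, 70, 94, 109, 117, 124, 161, 170] → cuts [20, 67, 76, 100, 115, 123, 130, 167, 176]
  GruX (TTATC, off=1): starts [37, 42, 78, 83, 101, 134, 180, 189] → cuts [38, 43, 79, 84, 102, 135, 181, 190]

All cut coordinates (distinct, sorted): [20, 28, 38, 43, 51, 67, 76, 79, 84, 100, 102, 115, 123, 130, 135, 167, 176, 181, 190]

Fragments:
  [0,20): 20 bp
  [20,28): 8 bp
  [28,38): 10 bp
  [38,43): 5 bp
  [43,51): 8 bp
  [51,67): 16 bp
  [67,76): 9 bp
  [76,79): 3 bp
  [79,84): 5 bp
  [84,100): 16 bp
  [100,102): 2 bp
  [102,115): 13 bp
  [115,123): 8 bp
  [123,130): 7 bp
  [130,135): 5 bp
  [135,167): 32 bp
  [167,176): 9 bp
  [176,181): 5 bp
  [181,190): 9 bp
  [190,200): 10 bp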